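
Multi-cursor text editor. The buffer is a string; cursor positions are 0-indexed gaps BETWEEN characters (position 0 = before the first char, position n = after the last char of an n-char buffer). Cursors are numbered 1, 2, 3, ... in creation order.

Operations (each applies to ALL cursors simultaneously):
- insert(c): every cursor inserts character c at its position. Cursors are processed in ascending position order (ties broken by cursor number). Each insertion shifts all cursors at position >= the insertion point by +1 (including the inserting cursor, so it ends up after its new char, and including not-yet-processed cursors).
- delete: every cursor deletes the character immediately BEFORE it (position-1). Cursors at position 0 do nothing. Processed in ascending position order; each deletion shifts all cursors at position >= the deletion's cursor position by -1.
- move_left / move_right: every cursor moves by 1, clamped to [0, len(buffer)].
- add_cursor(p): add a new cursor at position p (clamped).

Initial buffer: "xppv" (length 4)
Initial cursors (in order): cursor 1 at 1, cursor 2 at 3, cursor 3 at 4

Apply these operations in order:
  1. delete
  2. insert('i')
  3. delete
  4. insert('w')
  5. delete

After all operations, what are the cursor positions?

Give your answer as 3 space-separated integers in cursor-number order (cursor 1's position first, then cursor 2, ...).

After op 1 (delete): buffer="p" (len 1), cursors c1@0 c2@1 c3@1, authorship .
After op 2 (insert('i')): buffer="ipii" (len 4), cursors c1@1 c2@4 c3@4, authorship 1.23
After op 3 (delete): buffer="p" (len 1), cursors c1@0 c2@1 c3@1, authorship .
After op 4 (insert('w')): buffer="wpww" (len 4), cursors c1@1 c2@4 c3@4, authorship 1.23
After op 5 (delete): buffer="p" (len 1), cursors c1@0 c2@1 c3@1, authorship .

Answer: 0 1 1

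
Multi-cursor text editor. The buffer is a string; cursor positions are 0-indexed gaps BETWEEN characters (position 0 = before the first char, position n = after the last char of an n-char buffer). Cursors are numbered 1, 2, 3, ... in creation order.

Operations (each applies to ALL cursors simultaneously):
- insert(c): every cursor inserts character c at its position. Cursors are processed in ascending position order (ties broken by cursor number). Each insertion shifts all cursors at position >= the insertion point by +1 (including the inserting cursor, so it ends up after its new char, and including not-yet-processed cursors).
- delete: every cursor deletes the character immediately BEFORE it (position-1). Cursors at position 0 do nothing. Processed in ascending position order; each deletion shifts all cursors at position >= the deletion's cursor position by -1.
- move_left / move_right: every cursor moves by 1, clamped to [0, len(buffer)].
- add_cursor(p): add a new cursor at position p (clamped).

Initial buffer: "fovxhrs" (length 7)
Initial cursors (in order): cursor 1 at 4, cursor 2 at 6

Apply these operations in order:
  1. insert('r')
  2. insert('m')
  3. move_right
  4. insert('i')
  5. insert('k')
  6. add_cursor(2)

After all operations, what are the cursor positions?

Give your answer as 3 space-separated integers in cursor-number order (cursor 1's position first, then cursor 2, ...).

After op 1 (insert('r')): buffer="fovxrhrrs" (len 9), cursors c1@5 c2@8, authorship ....1..2.
After op 2 (insert('m')): buffer="fovxrmhrrms" (len 11), cursors c1@6 c2@10, authorship ....11..22.
After op 3 (move_right): buffer="fovxrmhrrms" (len 11), cursors c1@7 c2@11, authorship ....11..22.
After op 4 (insert('i')): buffer="fovxrmhirrmsi" (len 13), cursors c1@8 c2@13, authorship ....11.1.22.2
After op 5 (insert('k')): buffer="fovxrmhikrrmsik" (len 15), cursors c1@9 c2@15, authorship ....11.11.22.22
After op 6 (add_cursor(2)): buffer="fovxrmhikrrmsik" (len 15), cursors c3@2 c1@9 c2@15, authorship ....11.11.22.22

Answer: 9 15 2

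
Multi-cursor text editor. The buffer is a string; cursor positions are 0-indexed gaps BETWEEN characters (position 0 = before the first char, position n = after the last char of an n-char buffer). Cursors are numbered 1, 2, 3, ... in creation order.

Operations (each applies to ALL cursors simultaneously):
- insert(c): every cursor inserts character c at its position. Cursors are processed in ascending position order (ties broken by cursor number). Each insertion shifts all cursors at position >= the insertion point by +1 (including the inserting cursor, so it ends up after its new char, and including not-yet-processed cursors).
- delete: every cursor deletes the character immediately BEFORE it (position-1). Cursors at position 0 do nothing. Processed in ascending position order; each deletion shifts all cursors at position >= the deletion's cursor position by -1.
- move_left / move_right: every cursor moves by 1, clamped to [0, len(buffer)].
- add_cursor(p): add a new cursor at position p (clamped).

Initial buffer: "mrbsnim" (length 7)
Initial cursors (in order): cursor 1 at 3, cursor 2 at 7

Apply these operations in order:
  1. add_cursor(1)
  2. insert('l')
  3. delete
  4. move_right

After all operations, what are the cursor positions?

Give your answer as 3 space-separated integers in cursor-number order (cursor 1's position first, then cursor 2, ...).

Answer: 4 7 2

Derivation:
After op 1 (add_cursor(1)): buffer="mrbsnim" (len 7), cursors c3@1 c1@3 c2@7, authorship .......
After op 2 (insert('l')): buffer="mlrblsniml" (len 10), cursors c3@2 c1@5 c2@10, authorship .3..1....2
After op 3 (delete): buffer="mrbsnim" (len 7), cursors c3@1 c1@3 c2@7, authorship .......
After op 4 (move_right): buffer="mrbsnim" (len 7), cursors c3@2 c1@4 c2@7, authorship .......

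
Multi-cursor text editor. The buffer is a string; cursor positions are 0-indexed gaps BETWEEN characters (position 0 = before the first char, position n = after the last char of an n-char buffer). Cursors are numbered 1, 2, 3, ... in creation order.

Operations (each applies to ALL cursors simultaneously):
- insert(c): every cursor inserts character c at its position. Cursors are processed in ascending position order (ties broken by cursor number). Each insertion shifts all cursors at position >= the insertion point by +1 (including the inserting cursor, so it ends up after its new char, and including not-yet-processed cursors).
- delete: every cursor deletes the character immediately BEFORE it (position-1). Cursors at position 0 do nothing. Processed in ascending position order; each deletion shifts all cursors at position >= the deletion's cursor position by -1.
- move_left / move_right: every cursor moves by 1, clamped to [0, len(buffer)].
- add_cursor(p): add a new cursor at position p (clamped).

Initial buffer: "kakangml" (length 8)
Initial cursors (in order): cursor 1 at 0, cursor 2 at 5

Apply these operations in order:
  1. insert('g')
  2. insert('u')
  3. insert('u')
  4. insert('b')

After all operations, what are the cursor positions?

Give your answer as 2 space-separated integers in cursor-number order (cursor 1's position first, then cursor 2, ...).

After op 1 (insert('g')): buffer="gkakanggml" (len 10), cursors c1@1 c2@7, authorship 1.....2...
After op 2 (insert('u')): buffer="gukakangugml" (len 12), cursors c1@2 c2@9, authorship 11.....22...
After op 3 (insert('u')): buffer="guukakanguugml" (len 14), cursors c1@3 c2@11, authorship 111.....222...
After op 4 (insert('b')): buffer="guubkakanguubgml" (len 16), cursors c1@4 c2@13, authorship 1111.....2222...

Answer: 4 13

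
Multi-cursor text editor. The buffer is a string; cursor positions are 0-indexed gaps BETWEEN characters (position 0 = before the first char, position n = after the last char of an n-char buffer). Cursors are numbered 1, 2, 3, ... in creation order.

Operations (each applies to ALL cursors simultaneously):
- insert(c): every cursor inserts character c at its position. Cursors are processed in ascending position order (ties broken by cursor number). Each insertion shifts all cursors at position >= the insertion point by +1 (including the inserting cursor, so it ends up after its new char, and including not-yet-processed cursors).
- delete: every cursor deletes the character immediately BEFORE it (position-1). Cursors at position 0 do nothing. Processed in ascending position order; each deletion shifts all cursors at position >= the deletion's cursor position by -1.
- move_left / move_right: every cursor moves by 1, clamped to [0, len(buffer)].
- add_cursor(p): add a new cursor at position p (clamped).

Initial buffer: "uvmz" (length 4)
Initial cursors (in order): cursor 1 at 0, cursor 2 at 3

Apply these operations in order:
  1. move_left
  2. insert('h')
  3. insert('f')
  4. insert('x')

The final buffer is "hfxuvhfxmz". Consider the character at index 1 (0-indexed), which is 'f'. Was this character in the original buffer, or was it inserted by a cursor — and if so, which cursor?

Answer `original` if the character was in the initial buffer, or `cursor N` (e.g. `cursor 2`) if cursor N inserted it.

Answer: cursor 1

Derivation:
After op 1 (move_left): buffer="uvmz" (len 4), cursors c1@0 c2@2, authorship ....
After op 2 (insert('h')): buffer="huvhmz" (len 6), cursors c1@1 c2@4, authorship 1..2..
After op 3 (insert('f')): buffer="hfuvhfmz" (len 8), cursors c1@2 c2@6, authorship 11..22..
After op 4 (insert('x')): buffer="hfxuvhfxmz" (len 10), cursors c1@3 c2@8, authorship 111..222..
Authorship (.=original, N=cursor N): 1 1 1 . . 2 2 2 . .
Index 1: author = 1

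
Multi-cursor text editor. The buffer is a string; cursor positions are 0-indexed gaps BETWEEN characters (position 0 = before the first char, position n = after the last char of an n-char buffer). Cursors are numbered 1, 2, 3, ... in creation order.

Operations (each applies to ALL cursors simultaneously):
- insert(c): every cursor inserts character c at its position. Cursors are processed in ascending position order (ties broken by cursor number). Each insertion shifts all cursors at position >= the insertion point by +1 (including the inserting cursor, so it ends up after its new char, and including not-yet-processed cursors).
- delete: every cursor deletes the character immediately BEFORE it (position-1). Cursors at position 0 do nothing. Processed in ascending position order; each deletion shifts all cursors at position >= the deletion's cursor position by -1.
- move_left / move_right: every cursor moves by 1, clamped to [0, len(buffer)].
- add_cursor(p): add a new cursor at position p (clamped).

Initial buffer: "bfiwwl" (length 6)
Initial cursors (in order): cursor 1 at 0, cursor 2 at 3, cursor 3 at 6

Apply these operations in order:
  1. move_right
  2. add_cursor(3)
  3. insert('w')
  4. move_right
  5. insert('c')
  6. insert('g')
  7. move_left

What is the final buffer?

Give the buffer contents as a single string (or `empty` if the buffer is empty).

Answer: bwfcgiwwcgwwcglwcg

Derivation:
After op 1 (move_right): buffer="bfiwwl" (len 6), cursors c1@1 c2@4 c3@6, authorship ......
After op 2 (add_cursor(3)): buffer="bfiwwl" (len 6), cursors c1@1 c4@3 c2@4 c3@6, authorship ......
After op 3 (insert('w')): buffer="bwfiwwwwlw" (len 10), cursors c1@2 c4@5 c2@7 c3@10, authorship .1..4.2..3
After op 4 (move_right): buffer="bwfiwwwwlw" (len 10), cursors c1@3 c4@6 c2@8 c3@10, authorship .1..4.2..3
After op 5 (insert('c')): buffer="bwfciwwcwwclwc" (len 14), cursors c1@4 c4@8 c2@11 c3@14, authorship .1.1.4.42.2.33
After op 6 (insert('g')): buffer="bwfcgiwwcgwwcglwcg" (len 18), cursors c1@5 c4@10 c2@14 c3@18, authorship .1.11.4.442.22.333
After op 7 (move_left): buffer="bwfcgiwwcgwwcglwcg" (len 18), cursors c1@4 c4@9 c2@13 c3@17, authorship .1.11.4.442.22.333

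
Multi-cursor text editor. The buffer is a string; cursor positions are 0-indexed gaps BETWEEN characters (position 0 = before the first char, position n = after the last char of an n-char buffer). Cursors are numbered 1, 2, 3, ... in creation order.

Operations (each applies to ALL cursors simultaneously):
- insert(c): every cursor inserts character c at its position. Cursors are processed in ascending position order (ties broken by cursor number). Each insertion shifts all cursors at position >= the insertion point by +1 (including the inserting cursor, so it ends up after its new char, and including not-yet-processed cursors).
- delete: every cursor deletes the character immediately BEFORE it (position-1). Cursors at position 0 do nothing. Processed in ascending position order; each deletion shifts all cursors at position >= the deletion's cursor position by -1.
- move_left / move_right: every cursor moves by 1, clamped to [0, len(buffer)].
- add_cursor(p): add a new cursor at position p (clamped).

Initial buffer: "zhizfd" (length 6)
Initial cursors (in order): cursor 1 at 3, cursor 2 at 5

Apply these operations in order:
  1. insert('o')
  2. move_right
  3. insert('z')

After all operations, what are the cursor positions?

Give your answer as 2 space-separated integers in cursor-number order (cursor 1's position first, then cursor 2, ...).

Answer: 6 10

Derivation:
After op 1 (insert('o')): buffer="zhiozfod" (len 8), cursors c1@4 c2@7, authorship ...1..2.
After op 2 (move_right): buffer="zhiozfod" (len 8), cursors c1@5 c2@8, authorship ...1..2.
After op 3 (insert('z')): buffer="zhiozzfodz" (len 10), cursors c1@6 c2@10, authorship ...1.1.2.2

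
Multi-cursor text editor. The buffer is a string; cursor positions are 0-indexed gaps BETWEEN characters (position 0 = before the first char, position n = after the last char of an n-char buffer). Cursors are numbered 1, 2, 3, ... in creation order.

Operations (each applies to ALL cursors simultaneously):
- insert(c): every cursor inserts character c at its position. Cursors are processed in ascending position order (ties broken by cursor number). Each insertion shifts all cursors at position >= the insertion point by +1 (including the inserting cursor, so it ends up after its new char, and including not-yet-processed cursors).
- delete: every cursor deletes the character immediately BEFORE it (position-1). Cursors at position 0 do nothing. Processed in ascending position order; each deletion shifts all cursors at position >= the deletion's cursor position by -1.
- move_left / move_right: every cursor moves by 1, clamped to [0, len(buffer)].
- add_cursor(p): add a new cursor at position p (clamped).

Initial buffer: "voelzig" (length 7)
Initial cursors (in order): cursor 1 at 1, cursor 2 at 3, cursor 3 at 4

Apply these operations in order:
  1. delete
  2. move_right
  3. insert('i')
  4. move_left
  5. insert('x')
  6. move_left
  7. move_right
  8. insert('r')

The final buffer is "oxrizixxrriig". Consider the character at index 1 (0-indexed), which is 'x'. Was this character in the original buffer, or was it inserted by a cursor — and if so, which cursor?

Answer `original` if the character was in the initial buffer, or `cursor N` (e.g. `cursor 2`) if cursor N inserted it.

Answer: cursor 1

Derivation:
After op 1 (delete): buffer="ozig" (len 4), cursors c1@0 c2@1 c3@1, authorship ....
After op 2 (move_right): buffer="ozig" (len 4), cursors c1@1 c2@2 c3@2, authorship ....
After op 3 (insert('i')): buffer="oiziiig" (len 7), cursors c1@2 c2@5 c3@5, authorship .1.23..
After op 4 (move_left): buffer="oiziiig" (len 7), cursors c1@1 c2@4 c3@4, authorship .1.23..
After op 5 (insert('x')): buffer="oxizixxiig" (len 10), cursors c1@2 c2@7 c3@7, authorship .11.2233..
After op 6 (move_left): buffer="oxizixxiig" (len 10), cursors c1@1 c2@6 c3@6, authorship .11.2233..
After op 7 (move_right): buffer="oxizixxiig" (len 10), cursors c1@2 c2@7 c3@7, authorship .11.2233..
After op 8 (insert('r')): buffer="oxrizixxrriig" (len 13), cursors c1@3 c2@10 c3@10, authorship .111.223233..
Authorship (.=original, N=cursor N): . 1 1 1 . 2 2 3 2 3 3 . .
Index 1: author = 1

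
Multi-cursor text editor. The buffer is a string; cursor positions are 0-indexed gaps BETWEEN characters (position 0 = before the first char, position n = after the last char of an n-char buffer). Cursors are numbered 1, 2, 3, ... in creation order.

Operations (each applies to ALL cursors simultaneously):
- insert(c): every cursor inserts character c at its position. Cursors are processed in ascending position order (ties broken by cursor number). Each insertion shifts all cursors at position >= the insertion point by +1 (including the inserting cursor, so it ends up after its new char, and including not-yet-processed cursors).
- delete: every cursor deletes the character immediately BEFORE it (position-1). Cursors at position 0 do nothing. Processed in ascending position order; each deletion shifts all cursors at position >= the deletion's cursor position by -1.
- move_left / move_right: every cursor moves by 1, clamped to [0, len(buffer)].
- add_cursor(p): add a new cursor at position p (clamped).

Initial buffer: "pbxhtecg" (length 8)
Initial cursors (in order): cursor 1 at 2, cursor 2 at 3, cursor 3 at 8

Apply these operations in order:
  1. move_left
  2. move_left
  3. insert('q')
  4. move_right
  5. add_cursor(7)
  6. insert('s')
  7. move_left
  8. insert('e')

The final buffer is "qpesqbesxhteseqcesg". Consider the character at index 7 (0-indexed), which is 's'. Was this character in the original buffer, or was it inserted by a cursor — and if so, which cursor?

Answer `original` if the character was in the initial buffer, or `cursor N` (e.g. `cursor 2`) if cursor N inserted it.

Answer: cursor 2

Derivation:
After op 1 (move_left): buffer="pbxhtecg" (len 8), cursors c1@1 c2@2 c3@7, authorship ........
After op 2 (move_left): buffer="pbxhtecg" (len 8), cursors c1@0 c2@1 c3@6, authorship ........
After op 3 (insert('q')): buffer="qpqbxhteqcg" (len 11), cursors c1@1 c2@3 c3@9, authorship 1.2.....3..
After op 4 (move_right): buffer="qpqbxhteqcg" (len 11), cursors c1@2 c2@4 c3@10, authorship 1.2.....3..
After op 5 (add_cursor(7)): buffer="qpqbxhteqcg" (len 11), cursors c1@2 c2@4 c4@7 c3@10, authorship 1.2.....3..
After op 6 (insert('s')): buffer="qpsqbsxhtseqcsg" (len 15), cursors c1@3 c2@6 c4@10 c3@14, authorship 1.12.2...4.3.3.
After op 7 (move_left): buffer="qpsqbsxhtseqcsg" (len 15), cursors c1@2 c2@5 c4@9 c3@13, authorship 1.12.2...4.3.3.
After op 8 (insert('e')): buffer="qpesqbesxhteseqcesg" (len 19), cursors c1@3 c2@7 c4@12 c3@17, authorship 1.112.22...44.3.33.
Authorship (.=original, N=cursor N): 1 . 1 1 2 . 2 2 . . . 4 4 . 3 . 3 3 .
Index 7: author = 2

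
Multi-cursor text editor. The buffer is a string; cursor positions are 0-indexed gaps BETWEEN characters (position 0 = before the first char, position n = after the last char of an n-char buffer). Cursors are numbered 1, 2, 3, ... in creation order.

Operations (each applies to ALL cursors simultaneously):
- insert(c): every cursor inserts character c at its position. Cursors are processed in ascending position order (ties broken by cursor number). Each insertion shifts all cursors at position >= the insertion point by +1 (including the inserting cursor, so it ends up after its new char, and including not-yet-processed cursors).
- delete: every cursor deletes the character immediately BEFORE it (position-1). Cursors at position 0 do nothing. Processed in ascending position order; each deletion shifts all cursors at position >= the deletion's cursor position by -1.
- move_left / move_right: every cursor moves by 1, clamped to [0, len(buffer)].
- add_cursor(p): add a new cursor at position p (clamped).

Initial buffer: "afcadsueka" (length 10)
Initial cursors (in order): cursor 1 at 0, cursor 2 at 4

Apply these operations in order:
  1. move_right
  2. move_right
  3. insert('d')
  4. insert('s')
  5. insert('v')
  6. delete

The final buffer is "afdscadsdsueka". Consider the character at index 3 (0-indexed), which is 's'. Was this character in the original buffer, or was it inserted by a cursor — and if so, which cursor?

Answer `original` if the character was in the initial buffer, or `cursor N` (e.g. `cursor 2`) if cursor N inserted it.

Answer: cursor 1

Derivation:
After op 1 (move_right): buffer="afcadsueka" (len 10), cursors c1@1 c2@5, authorship ..........
After op 2 (move_right): buffer="afcadsueka" (len 10), cursors c1@2 c2@6, authorship ..........
After op 3 (insert('d')): buffer="afdcadsdueka" (len 12), cursors c1@3 c2@8, authorship ..1....2....
After op 4 (insert('s')): buffer="afdscadsdsueka" (len 14), cursors c1@4 c2@10, authorship ..11....22....
After op 5 (insert('v')): buffer="afdsvcadsdsvueka" (len 16), cursors c1@5 c2@12, authorship ..111....222....
After op 6 (delete): buffer="afdscadsdsueka" (len 14), cursors c1@4 c2@10, authorship ..11....22....
Authorship (.=original, N=cursor N): . . 1 1 . . . . 2 2 . . . .
Index 3: author = 1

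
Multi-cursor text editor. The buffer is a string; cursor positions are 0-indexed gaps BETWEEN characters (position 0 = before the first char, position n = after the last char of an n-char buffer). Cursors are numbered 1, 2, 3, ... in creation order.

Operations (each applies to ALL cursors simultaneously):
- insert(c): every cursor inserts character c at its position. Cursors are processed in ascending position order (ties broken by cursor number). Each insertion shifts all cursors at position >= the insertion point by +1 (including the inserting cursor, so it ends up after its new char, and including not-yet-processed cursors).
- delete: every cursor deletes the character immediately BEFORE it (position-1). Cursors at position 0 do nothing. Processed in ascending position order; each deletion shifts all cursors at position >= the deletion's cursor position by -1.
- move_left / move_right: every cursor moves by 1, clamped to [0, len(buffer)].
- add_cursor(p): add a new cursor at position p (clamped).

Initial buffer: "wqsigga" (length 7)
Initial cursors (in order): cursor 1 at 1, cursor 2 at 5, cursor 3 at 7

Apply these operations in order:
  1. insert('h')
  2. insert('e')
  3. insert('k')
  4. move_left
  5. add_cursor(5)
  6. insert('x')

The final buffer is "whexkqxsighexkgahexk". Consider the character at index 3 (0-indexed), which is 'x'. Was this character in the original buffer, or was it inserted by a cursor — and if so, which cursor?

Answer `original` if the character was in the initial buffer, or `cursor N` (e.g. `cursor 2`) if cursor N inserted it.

After op 1 (insert('h')): buffer="whqsighgah" (len 10), cursors c1@2 c2@7 c3@10, authorship .1....2..3
After op 2 (insert('e')): buffer="wheqsighegahe" (len 13), cursors c1@3 c2@9 c3@13, authorship .11....22..33
After op 3 (insert('k')): buffer="whekqsighekgahek" (len 16), cursors c1@4 c2@11 c3@16, authorship .111....222..333
After op 4 (move_left): buffer="whekqsighekgahek" (len 16), cursors c1@3 c2@10 c3@15, authorship .111....222..333
After op 5 (add_cursor(5)): buffer="whekqsighekgahek" (len 16), cursors c1@3 c4@5 c2@10 c3@15, authorship .111....222..333
After op 6 (insert('x')): buffer="whexkqxsighexkgahexk" (len 20), cursors c1@4 c4@7 c2@13 c3@19, authorship .1111.4...2222..3333
Authorship (.=original, N=cursor N): . 1 1 1 1 . 4 . . . 2 2 2 2 . . 3 3 3 3
Index 3: author = 1

Answer: cursor 1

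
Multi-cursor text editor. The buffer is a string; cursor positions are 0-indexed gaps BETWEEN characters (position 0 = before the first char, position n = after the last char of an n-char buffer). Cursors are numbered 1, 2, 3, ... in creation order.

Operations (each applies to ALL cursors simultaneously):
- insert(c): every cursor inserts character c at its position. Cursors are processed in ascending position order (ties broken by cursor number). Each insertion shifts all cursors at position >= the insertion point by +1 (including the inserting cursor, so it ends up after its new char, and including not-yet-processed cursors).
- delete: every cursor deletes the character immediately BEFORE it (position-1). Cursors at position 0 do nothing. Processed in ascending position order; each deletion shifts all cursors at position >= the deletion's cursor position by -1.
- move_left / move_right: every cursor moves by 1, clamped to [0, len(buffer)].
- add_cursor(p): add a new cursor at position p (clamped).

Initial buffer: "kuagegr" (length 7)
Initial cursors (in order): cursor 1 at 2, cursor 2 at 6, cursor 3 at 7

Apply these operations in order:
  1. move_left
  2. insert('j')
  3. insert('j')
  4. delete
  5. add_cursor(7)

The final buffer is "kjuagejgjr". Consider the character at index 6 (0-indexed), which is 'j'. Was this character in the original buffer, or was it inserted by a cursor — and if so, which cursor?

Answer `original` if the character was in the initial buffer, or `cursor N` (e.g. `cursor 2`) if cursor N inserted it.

Answer: cursor 2

Derivation:
After op 1 (move_left): buffer="kuagegr" (len 7), cursors c1@1 c2@5 c3@6, authorship .......
After op 2 (insert('j')): buffer="kjuagejgjr" (len 10), cursors c1@2 c2@7 c3@9, authorship .1....2.3.
After op 3 (insert('j')): buffer="kjjuagejjgjjr" (len 13), cursors c1@3 c2@9 c3@12, authorship .11....22.33.
After op 4 (delete): buffer="kjuagejgjr" (len 10), cursors c1@2 c2@7 c3@9, authorship .1....2.3.
After op 5 (add_cursor(7)): buffer="kjuagejgjr" (len 10), cursors c1@2 c2@7 c4@7 c3@9, authorship .1....2.3.
Authorship (.=original, N=cursor N): . 1 . . . . 2 . 3 .
Index 6: author = 2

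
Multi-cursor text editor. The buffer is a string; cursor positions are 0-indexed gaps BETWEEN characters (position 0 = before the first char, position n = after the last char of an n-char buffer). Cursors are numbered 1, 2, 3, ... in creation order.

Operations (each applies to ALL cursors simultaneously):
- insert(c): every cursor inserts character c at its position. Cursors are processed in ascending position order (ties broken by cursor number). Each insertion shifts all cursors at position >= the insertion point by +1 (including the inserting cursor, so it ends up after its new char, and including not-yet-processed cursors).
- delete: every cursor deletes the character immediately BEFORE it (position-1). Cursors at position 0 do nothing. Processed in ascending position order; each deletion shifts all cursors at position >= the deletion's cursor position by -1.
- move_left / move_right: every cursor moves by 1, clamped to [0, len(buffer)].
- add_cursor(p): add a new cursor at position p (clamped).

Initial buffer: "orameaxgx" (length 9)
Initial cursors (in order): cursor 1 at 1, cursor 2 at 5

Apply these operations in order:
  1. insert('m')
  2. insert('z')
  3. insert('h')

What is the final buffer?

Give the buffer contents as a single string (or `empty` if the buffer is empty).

After op 1 (insert('m')): buffer="omramemaxgx" (len 11), cursors c1@2 c2@7, authorship .1....2....
After op 2 (insert('z')): buffer="omzramemzaxgx" (len 13), cursors c1@3 c2@9, authorship .11....22....
After op 3 (insert('h')): buffer="omzhramemzhaxgx" (len 15), cursors c1@4 c2@11, authorship .111....222....

Answer: omzhramemzhaxgx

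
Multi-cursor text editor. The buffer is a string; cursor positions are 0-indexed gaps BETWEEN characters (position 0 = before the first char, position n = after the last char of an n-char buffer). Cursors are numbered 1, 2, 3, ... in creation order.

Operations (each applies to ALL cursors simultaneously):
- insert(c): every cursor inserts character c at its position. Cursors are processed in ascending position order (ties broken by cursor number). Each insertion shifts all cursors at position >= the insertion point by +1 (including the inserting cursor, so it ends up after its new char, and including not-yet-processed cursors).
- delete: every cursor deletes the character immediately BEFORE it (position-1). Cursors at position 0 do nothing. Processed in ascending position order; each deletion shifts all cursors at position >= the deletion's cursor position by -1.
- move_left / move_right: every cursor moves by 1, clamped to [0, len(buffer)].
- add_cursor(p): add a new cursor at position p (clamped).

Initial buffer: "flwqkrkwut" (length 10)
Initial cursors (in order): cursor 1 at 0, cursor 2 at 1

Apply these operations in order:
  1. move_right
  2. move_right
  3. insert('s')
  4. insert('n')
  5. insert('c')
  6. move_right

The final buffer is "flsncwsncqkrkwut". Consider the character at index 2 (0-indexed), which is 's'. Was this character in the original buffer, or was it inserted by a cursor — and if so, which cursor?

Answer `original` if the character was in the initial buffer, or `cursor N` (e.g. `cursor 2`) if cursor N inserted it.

Answer: cursor 1

Derivation:
After op 1 (move_right): buffer="flwqkrkwut" (len 10), cursors c1@1 c2@2, authorship ..........
After op 2 (move_right): buffer="flwqkrkwut" (len 10), cursors c1@2 c2@3, authorship ..........
After op 3 (insert('s')): buffer="flswsqkrkwut" (len 12), cursors c1@3 c2@5, authorship ..1.2.......
After op 4 (insert('n')): buffer="flsnwsnqkrkwut" (len 14), cursors c1@4 c2@7, authorship ..11.22.......
After op 5 (insert('c')): buffer="flsncwsncqkrkwut" (len 16), cursors c1@5 c2@9, authorship ..111.222.......
After op 6 (move_right): buffer="flsncwsncqkrkwut" (len 16), cursors c1@6 c2@10, authorship ..111.222.......
Authorship (.=original, N=cursor N): . . 1 1 1 . 2 2 2 . . . . . . .
Index 2: author = 1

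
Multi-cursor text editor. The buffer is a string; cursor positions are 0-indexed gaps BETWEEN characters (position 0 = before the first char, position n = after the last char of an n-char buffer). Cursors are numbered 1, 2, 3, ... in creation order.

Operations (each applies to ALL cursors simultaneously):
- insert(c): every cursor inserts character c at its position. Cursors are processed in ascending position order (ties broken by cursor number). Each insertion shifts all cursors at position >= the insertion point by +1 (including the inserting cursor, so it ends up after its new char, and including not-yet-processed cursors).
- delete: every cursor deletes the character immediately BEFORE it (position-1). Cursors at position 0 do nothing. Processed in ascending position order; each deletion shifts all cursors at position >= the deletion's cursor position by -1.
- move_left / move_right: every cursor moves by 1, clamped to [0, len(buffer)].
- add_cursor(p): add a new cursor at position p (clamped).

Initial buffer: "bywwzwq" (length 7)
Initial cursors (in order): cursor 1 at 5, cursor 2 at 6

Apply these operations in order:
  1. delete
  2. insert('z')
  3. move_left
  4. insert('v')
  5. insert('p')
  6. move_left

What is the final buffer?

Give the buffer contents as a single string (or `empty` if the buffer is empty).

Answer: bywwzvvppzq

Derivation:
After op 1 (delete): buffer="bywwq" (len 5), cursors c1@4 c2@4, authorship .....
After op 2 (insert('z')): buffer="bywwzzq" (len 7), cursors c1@6 c2@6, authorship ....12.
After op 3 (move_left): buffer="bywwzzq" (len 7), cursors c1@5 c2@5, authorship ....12.
After op 4 (insert('v')): buffer="bywwzvvzq" (len 9), cursors c1@7 c2@7, authorship ....1122.
After op 5 (insert('p')): buffer="bywwzvvppzq" (len 11), cursors c1@9 c2@9, authorship ....112122.
After op 6 (move_left): buffer="bywwzvvppzq" (len 11), cursors c1@8 c2@8, authorship ....112122.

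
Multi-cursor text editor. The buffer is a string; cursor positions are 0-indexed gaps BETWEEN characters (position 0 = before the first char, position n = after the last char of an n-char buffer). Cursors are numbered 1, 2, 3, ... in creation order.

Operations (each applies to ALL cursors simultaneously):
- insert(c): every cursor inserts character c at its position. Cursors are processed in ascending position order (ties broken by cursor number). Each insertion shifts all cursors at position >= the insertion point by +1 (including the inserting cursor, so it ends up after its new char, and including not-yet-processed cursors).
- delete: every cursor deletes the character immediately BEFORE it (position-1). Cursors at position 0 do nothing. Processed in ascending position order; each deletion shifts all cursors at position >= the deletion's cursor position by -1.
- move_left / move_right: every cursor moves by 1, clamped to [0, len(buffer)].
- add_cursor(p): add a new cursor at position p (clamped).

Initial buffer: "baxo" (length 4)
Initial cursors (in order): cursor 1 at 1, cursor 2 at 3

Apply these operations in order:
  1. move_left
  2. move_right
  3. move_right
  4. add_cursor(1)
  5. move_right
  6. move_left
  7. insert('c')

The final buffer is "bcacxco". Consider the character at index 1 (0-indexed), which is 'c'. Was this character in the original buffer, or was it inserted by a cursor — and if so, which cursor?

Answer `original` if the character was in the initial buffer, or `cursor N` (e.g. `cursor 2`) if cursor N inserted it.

After op 1 (move_left): buffer="baxo" (len 4), cursors c1@0 c2@2, authorship ....
After op 2 (move_right): buffer="baxo" (len 4), cursors c1@1 c2@3, authorship ....
After op 3 (move_right): buffer="baxo" (len 4), cursors c1@2 c2@4, authorship ....
After op 4 (add_cursor(1)): buffer="baxo" (len 4), cursors c3@1 c1@2 c2@4, authorship ....
After op 5 (move_right): buffer="baxo" (len 4), cursors c3@2 c1@3 c2@4, authorship ....
After op 6 (move_left): buffer="baxo" (len 4), cursors c3@1 c1@2 c2@3, authorship ....
After op 7 (insert('c')): buffer="bcacxco" (len 7), cursors c3@2 c1@4 c2@6, authorship .3.1.2.
Authorship (.=original, N=cursor N): . 3 . 1 . 2 .
Index 1: author = 3

Answer: cursor 3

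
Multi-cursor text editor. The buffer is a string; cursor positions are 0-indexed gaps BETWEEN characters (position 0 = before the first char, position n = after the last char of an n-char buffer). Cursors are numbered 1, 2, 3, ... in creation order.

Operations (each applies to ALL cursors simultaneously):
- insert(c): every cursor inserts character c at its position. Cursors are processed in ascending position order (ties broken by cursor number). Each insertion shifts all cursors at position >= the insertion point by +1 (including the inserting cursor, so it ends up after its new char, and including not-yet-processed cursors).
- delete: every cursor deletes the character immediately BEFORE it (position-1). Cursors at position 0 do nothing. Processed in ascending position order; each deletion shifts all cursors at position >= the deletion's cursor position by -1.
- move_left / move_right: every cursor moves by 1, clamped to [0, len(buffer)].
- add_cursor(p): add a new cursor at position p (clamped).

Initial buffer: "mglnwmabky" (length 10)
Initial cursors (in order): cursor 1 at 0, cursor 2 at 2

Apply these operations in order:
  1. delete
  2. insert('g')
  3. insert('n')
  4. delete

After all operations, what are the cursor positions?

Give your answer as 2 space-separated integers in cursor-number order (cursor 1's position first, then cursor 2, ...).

After op 1 (delete): buffer="mlnwmabky" (len 9), cursors c1@0 c2@1, authorship .........
After op 2 (insert('g')): buffer="gmglnwmabky" (len 11), cursors c1@1 c2@3, authorship 1.2........
After op 3 (insert('n')): buffer="gnmgnlnwmabky" (len 13), cursors c1@2 c2@5, authorship 11.22........
After op 4 (delete): buffer="gmglnwmabky" (len 11), cursors c1@1 c2@3, authorship 1.2........

Answer: 1 3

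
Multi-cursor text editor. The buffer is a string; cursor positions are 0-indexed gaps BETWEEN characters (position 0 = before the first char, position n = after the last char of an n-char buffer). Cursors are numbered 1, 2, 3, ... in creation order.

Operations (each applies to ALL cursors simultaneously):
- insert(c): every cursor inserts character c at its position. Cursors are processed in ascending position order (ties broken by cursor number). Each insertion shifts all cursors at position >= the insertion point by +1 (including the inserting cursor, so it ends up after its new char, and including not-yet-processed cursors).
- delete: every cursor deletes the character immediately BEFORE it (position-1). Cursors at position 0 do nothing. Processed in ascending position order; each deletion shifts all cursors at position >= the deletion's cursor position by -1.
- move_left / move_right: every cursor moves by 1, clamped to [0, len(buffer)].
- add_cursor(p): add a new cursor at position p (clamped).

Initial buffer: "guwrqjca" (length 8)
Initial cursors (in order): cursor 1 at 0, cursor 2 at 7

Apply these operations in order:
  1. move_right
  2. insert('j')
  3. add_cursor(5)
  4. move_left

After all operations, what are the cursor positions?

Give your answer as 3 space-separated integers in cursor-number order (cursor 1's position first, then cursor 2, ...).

Answer: 1 9 4

Derivation:
After op 1 (move_right): buffer="guwrqjca" (len 8), cursors c1@1 c2@8, authorship ........
After op 2 (insert('j')): buffer="gjuwrqjcaj" (len 10), cursors c1@2 c2@10, authorship .1.......2
After op 3 (add_cursor(5)): buffer="gjuwrqjcaj" (len 10), cursors c1@2 c3@5 c2@10, authorship .1.......2
After op 4 (move_left): buffer="gjuwrqjcaj" (len 10), cursors c1@1 c3@4 c2@9, authorship .1.......2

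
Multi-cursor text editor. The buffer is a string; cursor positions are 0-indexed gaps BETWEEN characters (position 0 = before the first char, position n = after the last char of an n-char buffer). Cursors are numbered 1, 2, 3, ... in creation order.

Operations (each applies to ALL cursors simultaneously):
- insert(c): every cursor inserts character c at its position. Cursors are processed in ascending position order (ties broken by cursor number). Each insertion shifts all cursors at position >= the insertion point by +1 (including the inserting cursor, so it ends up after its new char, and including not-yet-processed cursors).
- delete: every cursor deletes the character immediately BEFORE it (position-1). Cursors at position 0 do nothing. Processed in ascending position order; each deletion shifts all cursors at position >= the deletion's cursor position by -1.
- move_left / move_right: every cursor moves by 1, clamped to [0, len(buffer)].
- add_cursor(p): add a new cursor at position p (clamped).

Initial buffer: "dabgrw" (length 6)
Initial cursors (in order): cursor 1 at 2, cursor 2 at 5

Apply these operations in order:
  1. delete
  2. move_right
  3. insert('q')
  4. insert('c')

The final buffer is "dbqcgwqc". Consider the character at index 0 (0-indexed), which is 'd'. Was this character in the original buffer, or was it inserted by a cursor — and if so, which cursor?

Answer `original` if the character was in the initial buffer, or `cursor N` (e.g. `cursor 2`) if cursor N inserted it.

Answer: original

Derivation:
After op 1 (delete): buffer="dbgw" (len 4), cursors c1@1 c2@3, authorship ....
After op 2 (move_right): buffer="dbgw" (len 4), cursors c1@2 c2@4, authorship ....
After op 3 (insert('q')): buffer="dbqgwq" (len 6), cursors c1@3 c2@6, authorship ..1..2
After op 4 (insert('c')): buffer="dbqcgwqc" (len 8), cursors c1@4 c2@8, authorship ..11..22
Authorship (.=original, N=cursor N): . . 1 1 . . 2 2
Index 0: author = original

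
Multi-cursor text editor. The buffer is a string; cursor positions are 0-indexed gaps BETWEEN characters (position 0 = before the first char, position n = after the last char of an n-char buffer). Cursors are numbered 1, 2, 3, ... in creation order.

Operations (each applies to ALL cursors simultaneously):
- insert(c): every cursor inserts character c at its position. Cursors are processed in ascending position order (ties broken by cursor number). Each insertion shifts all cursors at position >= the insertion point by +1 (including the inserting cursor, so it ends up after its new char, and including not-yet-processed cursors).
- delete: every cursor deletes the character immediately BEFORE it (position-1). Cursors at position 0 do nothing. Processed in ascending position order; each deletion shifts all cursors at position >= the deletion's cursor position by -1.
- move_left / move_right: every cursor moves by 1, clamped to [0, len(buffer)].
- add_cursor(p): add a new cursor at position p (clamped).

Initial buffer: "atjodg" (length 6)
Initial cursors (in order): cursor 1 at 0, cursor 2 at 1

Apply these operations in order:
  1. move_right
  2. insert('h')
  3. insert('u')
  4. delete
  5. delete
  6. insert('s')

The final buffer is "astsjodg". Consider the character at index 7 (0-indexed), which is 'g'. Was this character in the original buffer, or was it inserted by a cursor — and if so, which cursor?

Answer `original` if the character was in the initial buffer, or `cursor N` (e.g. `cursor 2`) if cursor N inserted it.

After op 1 (move_right): buffer="atjodg" (len 6), cursors c1@1 c2@2, authorship ......
After op 2 (insert('h')): buffer="ahthjodg" (len 8), cursors c1@2 c2@4, authorship .1.2....
After op 3 (insert('u')): buffer="ahuthujodg" (len 10), cursors c1@3 c2@6, authorship .11.22....
After op 4 (delete): buffer="ahthjodg" (len 8), cursors c1@2 c2@4, authorship .1.2....
After op 5 (delete): buffer="atjodg" (len 6), cursors c1@1 c2@2, authorship ......
After op 6 (insert('s')): buffer="astsjodg" (len 8), cursors c1@2 c2@4, authorship .1.2....
Authorship (.=original, N=cursor N): . 1 . 2 . . . .
Index 7: author = original

Answer: original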